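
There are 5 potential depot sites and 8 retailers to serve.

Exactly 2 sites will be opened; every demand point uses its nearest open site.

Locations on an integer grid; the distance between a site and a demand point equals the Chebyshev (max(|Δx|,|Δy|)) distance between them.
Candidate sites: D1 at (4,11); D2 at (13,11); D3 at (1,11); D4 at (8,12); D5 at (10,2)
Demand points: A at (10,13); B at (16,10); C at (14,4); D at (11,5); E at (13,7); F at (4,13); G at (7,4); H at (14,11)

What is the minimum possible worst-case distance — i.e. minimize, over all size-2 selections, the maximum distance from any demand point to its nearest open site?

Open {D1, D2}.
  Farthest demand point is C at distance 7 (to D2); all others are ≤ 7.
With {D2, D3} the worst case is 7.
With {D2, D4} the worst case is 7.
No size-2 selection achieves below 7.

7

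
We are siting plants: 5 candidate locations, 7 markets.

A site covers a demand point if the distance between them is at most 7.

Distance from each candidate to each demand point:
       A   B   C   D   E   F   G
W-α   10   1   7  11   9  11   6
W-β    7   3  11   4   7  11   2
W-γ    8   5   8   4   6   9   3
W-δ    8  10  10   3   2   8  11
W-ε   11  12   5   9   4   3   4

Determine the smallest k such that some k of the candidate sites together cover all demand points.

2

Coverage sets (demand points within 7 of each site):
  W-α: {B, C, G}
  W-β: {A, B, D, E, G}
  W-γ: {B, D, E, G}
  W-δ: {D, E}
  W-ε: {C, E, F, G}
No single site covers all 7 demand points.
But {W-β, W-ε} covers everything, so the minimum is 2.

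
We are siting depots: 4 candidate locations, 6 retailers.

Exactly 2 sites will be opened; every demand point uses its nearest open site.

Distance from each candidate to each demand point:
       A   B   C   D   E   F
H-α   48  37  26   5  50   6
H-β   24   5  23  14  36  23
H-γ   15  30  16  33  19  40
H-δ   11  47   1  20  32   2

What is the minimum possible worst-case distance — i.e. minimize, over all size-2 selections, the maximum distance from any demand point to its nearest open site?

23

Open {H-β, H-γ}.
  Farthest demand point is F at distance 23 (to H-β); all others are ≤ 23.
With {H-α, H-γ} the worst case is 30.
With {H-γ, H-δ} the worst case is 30.
No size-2 selection achieves below 23.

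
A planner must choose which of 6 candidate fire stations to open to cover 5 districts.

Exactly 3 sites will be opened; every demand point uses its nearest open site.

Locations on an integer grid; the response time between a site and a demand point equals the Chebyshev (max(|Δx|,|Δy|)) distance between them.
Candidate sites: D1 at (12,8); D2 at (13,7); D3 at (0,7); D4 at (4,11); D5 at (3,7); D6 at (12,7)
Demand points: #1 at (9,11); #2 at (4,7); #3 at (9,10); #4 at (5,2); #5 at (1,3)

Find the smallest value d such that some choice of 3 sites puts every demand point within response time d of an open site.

Open {D1, D2, D3}.
  Farthest demand point is #4 at response time 5 (to D3); all others are ≤ 5.
With {D1, D2, D5} the worst case is 5.
With {D1, D3, D4} the worst case is 5.
No size-3 selection achieves below 5.

5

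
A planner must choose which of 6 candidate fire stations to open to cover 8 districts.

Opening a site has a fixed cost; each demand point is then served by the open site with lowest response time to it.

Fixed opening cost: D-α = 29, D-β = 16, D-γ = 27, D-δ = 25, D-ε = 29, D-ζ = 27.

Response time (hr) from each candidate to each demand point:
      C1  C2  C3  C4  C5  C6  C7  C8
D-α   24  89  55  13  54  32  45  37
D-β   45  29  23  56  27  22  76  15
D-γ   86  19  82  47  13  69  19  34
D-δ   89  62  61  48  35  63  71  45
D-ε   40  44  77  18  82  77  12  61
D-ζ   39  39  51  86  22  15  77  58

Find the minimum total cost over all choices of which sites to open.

220

Open {D-α, D-β, D-γ}: assign each demand point to its cheapest open site.
  C1→D-α 24, C2→D-γ 19, C3→D-β 23, C4→D-α 13, C5→D-γ 13, C6→D-β 22, C7→D-γ 19, C8→D-β 15
  response time 148, fixed 72 → total 220.
Compare {D-β, D-ε}: response time 186 + fixed 45 = 231.
Compare {D-β, D-γ, D-ε}: response time 162 + fixed 72 = 234.
Compare {D-α, D-β, D-ε}: response time 165 + fixed 74 = 239.
All other subsets cost ≥ 231. Minimum total cost: 220.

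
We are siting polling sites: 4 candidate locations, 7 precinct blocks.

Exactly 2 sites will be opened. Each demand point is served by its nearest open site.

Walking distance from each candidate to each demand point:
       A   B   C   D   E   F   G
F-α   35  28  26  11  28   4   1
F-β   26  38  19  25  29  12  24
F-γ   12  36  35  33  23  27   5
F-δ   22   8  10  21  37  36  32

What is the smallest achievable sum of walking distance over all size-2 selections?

84

Open {F-α, F-δ}.
  A→F-δ 22, B→F-δ 8, C→F-δ 10, D→F-α 11, E→F-α 28, F→F-α 4, G→F-α 1  ⇒ total 84.
Compare {F-α, F-γ}: total 105.
Compare {F-γ, F-δ}: total 106.
No size-2 selection does better; minimum is 84.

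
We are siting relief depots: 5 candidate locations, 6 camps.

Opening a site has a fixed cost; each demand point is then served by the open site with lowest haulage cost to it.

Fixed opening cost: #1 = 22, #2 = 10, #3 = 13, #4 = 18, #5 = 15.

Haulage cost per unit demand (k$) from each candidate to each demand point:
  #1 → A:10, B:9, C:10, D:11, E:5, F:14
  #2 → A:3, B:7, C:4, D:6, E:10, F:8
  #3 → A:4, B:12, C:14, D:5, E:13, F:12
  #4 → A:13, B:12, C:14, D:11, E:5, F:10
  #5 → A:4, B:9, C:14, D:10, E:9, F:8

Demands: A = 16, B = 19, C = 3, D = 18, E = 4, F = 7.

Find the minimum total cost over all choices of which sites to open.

Open {#2, #3, #4}: assign each demand point to its cheapest open site.
  A→#2 16×3=48, B→#2 19×7=133, C→#2 3×4=12, D→#3 18×5=90, E→#4 4×5=20, F→#2 7×8=56
  haulage cost 359, fixed 41 → total 400.
Compare {#2, #3}: haulage cost 379 + fixed 23 = 402.
Compare {#1, #2, #3}: haulage cost 359 + fixed 45 = 404.
Compare {#2, #4}: haulage cost 377 + fixed 28 = 405.
All other subsets cost ≥ 402. Minimum total cost: 400.

400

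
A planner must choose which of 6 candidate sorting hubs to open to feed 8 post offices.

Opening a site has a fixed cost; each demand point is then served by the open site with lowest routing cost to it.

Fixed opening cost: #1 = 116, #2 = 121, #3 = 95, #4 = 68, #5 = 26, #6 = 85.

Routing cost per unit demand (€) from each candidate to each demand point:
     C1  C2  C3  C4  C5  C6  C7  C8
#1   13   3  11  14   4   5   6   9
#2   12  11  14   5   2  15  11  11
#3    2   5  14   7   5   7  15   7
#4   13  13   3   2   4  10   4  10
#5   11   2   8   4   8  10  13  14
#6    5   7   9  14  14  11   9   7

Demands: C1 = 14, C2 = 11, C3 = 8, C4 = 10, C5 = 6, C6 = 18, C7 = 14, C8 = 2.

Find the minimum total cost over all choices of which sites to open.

Open {#3, #4, #5}: assign each demand point to its cheapest open site.
  C1→#3 14×2=28, C2→#5 11×2=22, C3→#4 8×3=24, C4→#4 10×2=20, C5→#4 6×4=24, C6→#3 18×7=126, C7→#4 14×4=56, C8→#3 2×7=14
  routing cost 314, fixed 189 → total 503.
Compare {#3, #4}: routing cost 347 + fixed 163 = 510.
Compare {#1, #3, #4}: routing cost 289 + fixed 279 = 568.
Compare {#1, #3, #4, #5}: routing cost 278 + fixed 305 = 583.
All other subsets cost ≥ 510. Minimum total cost: 503.

503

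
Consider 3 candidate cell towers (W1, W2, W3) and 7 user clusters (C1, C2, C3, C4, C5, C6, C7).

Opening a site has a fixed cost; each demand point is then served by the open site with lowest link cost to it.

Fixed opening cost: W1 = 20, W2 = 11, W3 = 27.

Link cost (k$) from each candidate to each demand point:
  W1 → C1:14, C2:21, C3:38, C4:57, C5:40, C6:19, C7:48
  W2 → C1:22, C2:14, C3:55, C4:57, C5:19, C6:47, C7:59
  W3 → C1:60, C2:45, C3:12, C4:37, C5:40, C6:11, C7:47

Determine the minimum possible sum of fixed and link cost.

200

Open {W2, W3}: assign each demand point to its cheapest open site.
  C1→W2 22, C2→W2 14, C3→W3 12, C4→W3 37, C5→W2 19, C6→W3 11, C7→W3 47
  link cost 162, fixed 38 → total 200.
Compare {W1, W2, W3}: link cost 154 + fixed 58 = 212.
Compare {W1, W3}: link cost 182 + fixed 47 = 229.
Compare {W1, W2}: link cost 209 + fixed 31 = 240.
All other subsets cost ≥ 212. Minimum total cost: 200.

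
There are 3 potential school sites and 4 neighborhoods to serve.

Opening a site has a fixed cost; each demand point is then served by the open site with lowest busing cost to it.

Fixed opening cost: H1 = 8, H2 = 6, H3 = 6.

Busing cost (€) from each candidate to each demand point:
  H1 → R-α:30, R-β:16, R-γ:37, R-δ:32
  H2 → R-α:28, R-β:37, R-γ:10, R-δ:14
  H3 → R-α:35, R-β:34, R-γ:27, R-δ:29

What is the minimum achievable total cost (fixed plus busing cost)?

82

Open {H1, H2}: assign each demand point to its cheapest open site.
  R-α→H2 28, R-β→H1 16, R-γ→H2 10, R-δ→H2 14
  busing cost 68, fixed 14 → total 82.
Compare {H1, H2, H3}: busing cost 68 + fixed 20 = 88.
Compare {H2}: busing cost 89 + fixed 6 = 95.
Compare {H2, H3}: busing cost 86 + fixed 12 = 98.
All other subsets cost ≥ 88. Minimum total cost: 82.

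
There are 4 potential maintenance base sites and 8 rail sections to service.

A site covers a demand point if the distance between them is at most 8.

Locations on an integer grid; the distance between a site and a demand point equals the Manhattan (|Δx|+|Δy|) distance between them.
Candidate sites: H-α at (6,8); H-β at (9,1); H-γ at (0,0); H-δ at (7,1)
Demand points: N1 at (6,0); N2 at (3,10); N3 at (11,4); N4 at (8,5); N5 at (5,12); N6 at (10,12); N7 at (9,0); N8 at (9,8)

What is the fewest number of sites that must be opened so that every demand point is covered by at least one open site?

Coverage sets (demand points within 8 of each site):
  H-α: {N1, N2, N4, N5, N6, N8}
  H-β: {N1, N3, N4, N7, N8}
  H-γ: {N1}
  H-δ: {N1, N3, N4, N7}
No single site covers all 8 demand points.
But {H-α, H-β} covers everything, so the minimum is 2.

2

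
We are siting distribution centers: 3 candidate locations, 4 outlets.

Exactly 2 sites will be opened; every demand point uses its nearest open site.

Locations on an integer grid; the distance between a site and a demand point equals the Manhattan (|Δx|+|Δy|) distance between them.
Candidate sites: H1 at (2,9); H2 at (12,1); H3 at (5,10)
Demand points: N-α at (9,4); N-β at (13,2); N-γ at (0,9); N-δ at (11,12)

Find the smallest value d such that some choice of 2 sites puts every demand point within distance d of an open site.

Open {H2, H3}.
  Farthest demand point is N-δ at distance 8 (to H3); all others are ≤ 8.
With {H1, H2} the worst case is 12.
With {H1, H3} the worst case is 16.
No size-2 selection achieves below 8.

8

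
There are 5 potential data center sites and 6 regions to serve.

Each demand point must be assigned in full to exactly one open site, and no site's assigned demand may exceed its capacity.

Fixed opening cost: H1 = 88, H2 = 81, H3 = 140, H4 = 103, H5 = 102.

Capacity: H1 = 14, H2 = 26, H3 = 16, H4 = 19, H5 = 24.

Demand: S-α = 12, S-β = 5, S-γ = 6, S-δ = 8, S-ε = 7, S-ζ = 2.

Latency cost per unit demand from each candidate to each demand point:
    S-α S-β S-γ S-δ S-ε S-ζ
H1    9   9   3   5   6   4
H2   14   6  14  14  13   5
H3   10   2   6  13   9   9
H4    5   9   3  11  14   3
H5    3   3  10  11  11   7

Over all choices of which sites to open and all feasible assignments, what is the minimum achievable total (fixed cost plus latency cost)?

Open {H4, H5}; cheapest assignment that respects the capacities:
  H4 (cap 19, load 16): S-γ, S-δ, S-ζ — cost 6×3 + 8×11 + 2×3 = 112
  H5 (cap 24, load 24): S-α, S-β, S-ε — cost 12×3 + 5×3 + 7×11 = 128
  Shipping 240, fixed 205 → total 445.
  Any other capacity-feasible assignment to {H4, H5} ships for at least 240.
Compare {H1, H2, H5}: its best feasible assignment gives total 467.
Compare {H1, H4, H5}: its best feasible assignment gives total 485.
Every other set of open sites that can feasibly serve all demand totals ≥ 467 even under its best assignment. Minimum: 445.

445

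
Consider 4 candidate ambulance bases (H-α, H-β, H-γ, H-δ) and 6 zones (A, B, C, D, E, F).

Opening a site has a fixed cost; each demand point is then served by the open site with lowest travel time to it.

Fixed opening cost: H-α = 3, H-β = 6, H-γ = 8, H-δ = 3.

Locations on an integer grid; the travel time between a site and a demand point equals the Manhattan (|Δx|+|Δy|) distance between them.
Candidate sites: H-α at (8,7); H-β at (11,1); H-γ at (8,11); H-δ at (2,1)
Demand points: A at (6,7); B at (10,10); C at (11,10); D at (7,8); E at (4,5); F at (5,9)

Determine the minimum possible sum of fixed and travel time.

29

Open {H-α}: assign each demand point to its cheapest open site.
  A→H-α 2, B→H-α 5, C→H-α 6, D→H-α 2, E→H-α 6, F→H-α 5
  travel time 26, fixed 3 → total 29.
Compare {H-α, H-δ}: travel time 26 + fixed 6 = 32.
Compare {H-α, H-γ}: travel time 22 + fixed 11 = 33.
Compare {H-α, H-β}: travel time 26 + fixed 9 = 35.
All other subsets cost ≥ 32. Minimum total cost: 29.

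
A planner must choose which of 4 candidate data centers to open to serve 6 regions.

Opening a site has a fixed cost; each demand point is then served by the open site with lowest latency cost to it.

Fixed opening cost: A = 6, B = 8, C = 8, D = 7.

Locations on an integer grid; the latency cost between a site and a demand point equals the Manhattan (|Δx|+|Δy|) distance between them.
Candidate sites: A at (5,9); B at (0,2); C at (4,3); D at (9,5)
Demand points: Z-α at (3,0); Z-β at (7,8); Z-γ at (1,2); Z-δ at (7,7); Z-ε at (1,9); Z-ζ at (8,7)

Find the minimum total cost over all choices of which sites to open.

Open {A, B}: assign each demand point to its cheapest open site.
  Z-α→B 5, Z-β→A 3, Z-γ→B 1, Z-δ→A 4, Z-ε→A 4, Z-ζ→A 5
  latency cost 22, fixed 14 → total 36.
Compare {A, C}: latency cost 24 + fixed 14 = 38.
Compare {B, D}: latency cost 26 + fixed 15 = 41.
Compare {A, B, D}: latency cost 20 + fixed 21 = 41.
All other subsets cost ≥ 38. Minimum total cost: 36.

36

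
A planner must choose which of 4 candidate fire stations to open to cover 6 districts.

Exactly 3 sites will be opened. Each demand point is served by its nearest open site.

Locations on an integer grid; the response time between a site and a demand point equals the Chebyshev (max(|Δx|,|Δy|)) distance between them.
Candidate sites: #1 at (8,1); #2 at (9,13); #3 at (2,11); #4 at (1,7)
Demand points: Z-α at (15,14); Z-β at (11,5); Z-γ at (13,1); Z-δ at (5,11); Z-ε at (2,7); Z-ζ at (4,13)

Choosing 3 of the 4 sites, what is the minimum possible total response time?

24

Open {#1, #2, #3}.
  Z-α→#2 6, Z-β→#1 4, Z-γ→#1 5, Z-δ→#3 3, Z-ε→#3 4, Z-ζ→#3 2  ⇒ total 24.
Compare {#1, #2, #4}: total 25.
Compare {#1, #3, #4}: total 28.
No size-3 selection does better; minimum is 24.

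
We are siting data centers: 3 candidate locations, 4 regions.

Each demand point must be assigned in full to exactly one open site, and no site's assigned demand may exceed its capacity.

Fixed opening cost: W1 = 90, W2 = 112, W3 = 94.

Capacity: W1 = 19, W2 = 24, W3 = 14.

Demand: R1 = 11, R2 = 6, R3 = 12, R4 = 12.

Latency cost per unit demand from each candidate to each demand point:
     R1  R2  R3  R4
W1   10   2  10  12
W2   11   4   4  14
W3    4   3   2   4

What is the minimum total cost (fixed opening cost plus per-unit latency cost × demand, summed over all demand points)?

Open {W1, W2, W3}; cheapest assignment that respects the capacities:
  W1 (cap 19, load 17): R1, R2 — cost 11×10 + 6×2 = 122
  W2 (cap 24, load 12): R3 — cost 12×4 = 48
  W3 (cap 14, load 12): R4 — cost 12×4 = 48
  Shipping 218, fixed 296 → total 514.
  Any other capacity-feasible assignment to {W1, W2, W3} ships for at least 218.
Compare {W1, W2}: its best feasible assignment gives total 527.
Every other set of open sites that can feasibly serve all demand totals ≥ 527 even under its best assignment. Minimum: 514.

514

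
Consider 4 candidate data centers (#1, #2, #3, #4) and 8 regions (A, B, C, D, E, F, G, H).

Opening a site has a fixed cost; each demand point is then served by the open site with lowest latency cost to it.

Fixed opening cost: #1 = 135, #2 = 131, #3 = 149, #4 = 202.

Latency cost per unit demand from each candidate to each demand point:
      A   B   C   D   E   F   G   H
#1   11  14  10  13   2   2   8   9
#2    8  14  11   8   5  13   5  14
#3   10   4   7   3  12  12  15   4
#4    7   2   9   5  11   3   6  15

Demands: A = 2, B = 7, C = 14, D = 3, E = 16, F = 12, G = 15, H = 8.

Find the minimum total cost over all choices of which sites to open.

Open {#1, #3}: assign each demand point to its cheapest open site.
  A→#3 2×10=20, B→#3 7×4=28, C→#3 14×7=98, D→#3 3×3=9, E→#1 16×2=32, F→#1 12×2=24, G→#1 15×8=120, H→#3 8×4=32
  latency cost 363, fixed 284 → total 647.
Compare {#1}: latency cost 547 + fixed 135 = 682.
Compare {#1, #4}: latency cost 387 + fixed 337 = 724.
Compare {#1, #2, #3}: latency cost 314 + fixed 415 = 729.
All other subsets cost ≥ 682. Minimum total cost: 647.

647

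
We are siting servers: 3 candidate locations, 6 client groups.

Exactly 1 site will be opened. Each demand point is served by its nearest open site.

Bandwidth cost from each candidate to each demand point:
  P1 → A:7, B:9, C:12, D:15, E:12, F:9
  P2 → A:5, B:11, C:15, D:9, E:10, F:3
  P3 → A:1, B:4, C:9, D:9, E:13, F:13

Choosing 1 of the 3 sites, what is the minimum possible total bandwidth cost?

49

Open {P3}.
  A→P3 1, B→P3 4, C→P3 9, D→P3 9, E→P3 13, F→P3 13  ⇒ total 49.
Compare {P2}: total 53.
Compare {P1}: total 64.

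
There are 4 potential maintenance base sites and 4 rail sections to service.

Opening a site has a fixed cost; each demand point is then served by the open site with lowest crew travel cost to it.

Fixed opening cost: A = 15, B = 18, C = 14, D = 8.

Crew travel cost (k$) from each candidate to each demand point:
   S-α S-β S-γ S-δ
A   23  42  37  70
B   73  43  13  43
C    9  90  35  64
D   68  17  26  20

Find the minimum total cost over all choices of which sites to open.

Open {C, D}: assign each demand point to its cheapest open site.
  S-α→C 9, S-β→D 17, S-γ→D 26, S-δ→D 20
  crew travel cost 72, fixed 22 → total 94.
Compare {B, C, D}: crew travel cost 59 + fixed 40 = 99.
Compare {A, D}: crew travel cost 86 + fixed 23 = 109.
Compare {A, C, D}: crew travel cost 72 + fixed 37 = 109.
All other subsets cost ≥ 99. Minimum total cost: 94.

94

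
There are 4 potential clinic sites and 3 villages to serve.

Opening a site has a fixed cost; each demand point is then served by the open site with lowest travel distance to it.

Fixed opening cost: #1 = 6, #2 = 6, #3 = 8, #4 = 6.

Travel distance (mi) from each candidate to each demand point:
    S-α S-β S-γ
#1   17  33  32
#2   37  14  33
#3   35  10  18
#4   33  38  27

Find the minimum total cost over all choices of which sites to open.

59

Open {#1, #3}: assign each demand point to its cheapest open site.
  S-α→#1 17, S-β→#3 10, S-γ→#3 18
  travel distance 45, fixed 14 → total 59.
Compare {#1, #2, #3}: travel distance 45 + fixed 20 = 65.
Compare {#1, #3, #4}: travel distance 45 + fixed 20 = 65.
Compare {#3}: travel distance 63 + fixed 8 = 71.
All other subsets cost ≥ 65. Minimum total cost: 59.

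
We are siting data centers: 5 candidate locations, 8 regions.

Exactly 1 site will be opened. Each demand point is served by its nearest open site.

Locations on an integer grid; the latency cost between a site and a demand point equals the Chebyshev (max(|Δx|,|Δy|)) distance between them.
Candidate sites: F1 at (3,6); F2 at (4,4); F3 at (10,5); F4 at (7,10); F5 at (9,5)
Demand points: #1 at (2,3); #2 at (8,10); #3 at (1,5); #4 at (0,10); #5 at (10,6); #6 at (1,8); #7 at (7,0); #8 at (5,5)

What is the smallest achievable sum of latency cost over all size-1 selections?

31

Open {F1}.
  #1→F1 3, #2→F1 5, #3→F1 2, #4→F1 4, #5→F1 7, #6→F1 2, #7→F1 6, #8→F1 2  ⇒ total 31.
Compare {F2}: total 32.
Compare {F4}: total 46.
No size-1 selection does better; minimum is 31.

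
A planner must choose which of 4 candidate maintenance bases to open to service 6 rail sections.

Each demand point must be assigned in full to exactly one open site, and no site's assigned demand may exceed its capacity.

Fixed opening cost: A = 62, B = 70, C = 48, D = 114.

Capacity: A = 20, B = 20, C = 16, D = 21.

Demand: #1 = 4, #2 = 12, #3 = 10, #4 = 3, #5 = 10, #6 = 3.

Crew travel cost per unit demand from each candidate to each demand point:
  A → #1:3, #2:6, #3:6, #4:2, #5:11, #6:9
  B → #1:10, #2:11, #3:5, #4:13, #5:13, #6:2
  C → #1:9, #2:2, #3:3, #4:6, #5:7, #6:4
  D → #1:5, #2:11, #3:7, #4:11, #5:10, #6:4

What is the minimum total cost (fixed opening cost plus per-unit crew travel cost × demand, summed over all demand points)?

388

Open {A, B, C}; cheapest assignment that respects the capacities:
  A (cap 20, load 17): #1, #4, #5 — cost 4×3 + 3×2 + 10×11 = 128
  B (cap 20, load 13): #3, #6 — cost 10×5 + 3×2 = 56
  C (cap 16, load 12): #2 — cost 12×2 = 24
  Shipping 208, fixed 180 → total 388.
  Any other capacity-feasible assignment to {A, B, C} ships for at least 208.
Compare {A, C, D}: its best feasible assignment gives total 438.
Compare {B, C, D}: its best feasible assignment gives total 450.
Every other set of open sites that can feasibly serve all demand totals ≥ 438 even under its best assignment. Minimum: 388.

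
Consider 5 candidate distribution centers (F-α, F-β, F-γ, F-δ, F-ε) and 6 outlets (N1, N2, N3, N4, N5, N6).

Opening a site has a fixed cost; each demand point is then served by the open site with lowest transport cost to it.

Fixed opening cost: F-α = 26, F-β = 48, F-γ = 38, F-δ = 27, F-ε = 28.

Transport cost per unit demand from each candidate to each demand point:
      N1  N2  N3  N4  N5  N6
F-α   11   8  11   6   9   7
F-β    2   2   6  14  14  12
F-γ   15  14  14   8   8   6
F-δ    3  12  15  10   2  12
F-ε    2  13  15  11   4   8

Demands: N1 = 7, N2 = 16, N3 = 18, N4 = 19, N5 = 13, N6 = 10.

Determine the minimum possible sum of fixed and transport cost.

465

Open {F-α, F-β, F-δ}: assign each demand point to its cheapest open site.
  N1→F-β 7×2=14, N2→F-β 16×2=32, N3→F-β 18×6=108, N4→F-α 19×6=114, N5→F-δ 13×2=26, N6→F-α 10×7=70
  transport cost 364, fixed 101 → total 465.
Compare {F-α, F-β, F-ε}: transport cost 390 + fixed 102 = 492.
Compare {F-α, F-β, F-γ, F-δ}: transport cost 354 + fixed 139 = 493.
Compare {F-α, F-β, F-δ, F-ε}: transport cost 364 + fixed 129 = 493.
All other subsets cost ≥ 492. Minimum total cost: 465.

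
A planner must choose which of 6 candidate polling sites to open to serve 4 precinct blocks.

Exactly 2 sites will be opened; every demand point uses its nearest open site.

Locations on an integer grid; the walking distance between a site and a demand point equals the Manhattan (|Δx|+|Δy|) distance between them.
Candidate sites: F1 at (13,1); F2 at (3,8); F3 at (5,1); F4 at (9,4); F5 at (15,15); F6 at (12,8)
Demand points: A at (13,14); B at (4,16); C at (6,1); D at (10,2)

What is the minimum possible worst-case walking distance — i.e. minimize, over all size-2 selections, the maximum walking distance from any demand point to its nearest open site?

10

Open {F2, F6}.
  Farthest demand point is C at walking distance 10 (to F2); all others are ≤ 10.
With {F1, F5} the worst case is 12.
With {F3, F5} the worst case is 12.
No size-2 selection achieves below 10.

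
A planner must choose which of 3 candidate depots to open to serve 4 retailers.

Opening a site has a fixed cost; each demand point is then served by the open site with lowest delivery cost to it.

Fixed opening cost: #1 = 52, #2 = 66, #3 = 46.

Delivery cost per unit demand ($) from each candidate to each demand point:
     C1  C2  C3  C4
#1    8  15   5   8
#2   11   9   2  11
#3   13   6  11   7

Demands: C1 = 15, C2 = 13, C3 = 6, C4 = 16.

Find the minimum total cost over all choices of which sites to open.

438

Open {#1, #3}: assign each demand point to its cheapest open site.
  C1→#1 15×8=120, C2→#3 13×6=78, C3→#1 6×5=30, C4→#3 16×7=112
  delivery cost 340, fixed 98 → total 438.
Compare {#2, #3}: delivery cost 367 + fixed 112 = 479.
Compare {#1, #2, #3}: delivery cost 322 + fixed 164 = 486.
Compare {#1, #2}: delivery cost 377 + fixed 118 = 495.
All other subsets cost ≥ 479. Minimum total cost: 438.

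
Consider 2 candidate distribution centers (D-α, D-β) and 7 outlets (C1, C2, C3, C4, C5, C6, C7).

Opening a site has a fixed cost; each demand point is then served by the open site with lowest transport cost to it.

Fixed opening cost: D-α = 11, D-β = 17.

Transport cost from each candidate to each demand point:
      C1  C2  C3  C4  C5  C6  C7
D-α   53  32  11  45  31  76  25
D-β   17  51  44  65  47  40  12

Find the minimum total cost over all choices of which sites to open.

Open {D-α, D-β}: assign each demand point to its cheapest open site.
  C1→D-β 17, C2→D-α 32, C3→D-α 11, C4→D-α 45, C5→D-α 31, C6→D-β 40, C7→D-β 12
  transport cost 188, fixed 28 → total 216.
Compare {D-α}: transport cost 273 + fixed 11 = 284.
Compare {D-β}: transport cost 276 + fixed 17 = 293.

216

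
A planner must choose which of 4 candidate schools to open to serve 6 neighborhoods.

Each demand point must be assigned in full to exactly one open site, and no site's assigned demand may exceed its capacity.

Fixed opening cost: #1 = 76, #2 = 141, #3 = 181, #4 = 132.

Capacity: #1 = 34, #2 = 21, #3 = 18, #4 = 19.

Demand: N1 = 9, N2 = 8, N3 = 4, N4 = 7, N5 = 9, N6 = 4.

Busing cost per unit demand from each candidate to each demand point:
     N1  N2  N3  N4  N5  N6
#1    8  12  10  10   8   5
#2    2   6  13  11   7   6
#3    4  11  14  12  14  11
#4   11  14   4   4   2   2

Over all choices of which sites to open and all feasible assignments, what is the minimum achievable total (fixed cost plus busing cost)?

Open {#1, #4}; cheapest assignment that respects the capacities:
  #1 (cap 34, load 25): N1, N2, N3, N6 — cost 9×8 + 8×12 + 4×10 + 4×5 = 228
  #4 (cap 19, load 16): N4, N5 — cost 7×4 + 9×2 = 46
  Shipping 274, fixed 208 → total 482.
  Any other capacity-feasible assignment to {#1, #4} ships for at least 274.
Compare {#1, #2}: its best feasible assignment gives total 485.
Compare {#1, #2, #4}: its best feasible assignment gives total 521.
Every other set of open sites that can feasibly serve all demand totals ≥ 485 even under its best assignment. Minimum: 482.

482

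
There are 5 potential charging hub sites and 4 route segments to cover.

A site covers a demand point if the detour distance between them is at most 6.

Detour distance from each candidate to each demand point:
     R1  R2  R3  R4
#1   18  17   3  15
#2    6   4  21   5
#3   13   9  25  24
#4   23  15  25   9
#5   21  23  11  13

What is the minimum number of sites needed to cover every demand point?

2

Coverage sets (demand points within 6 of each site):
  #1: {R3}
  #2: {R1, R2, R4}
  #3: {}
  #4: {}
  #5: {}
No single site covers all 4 demand points.
But {#1, #2} covers everything, so the minimum is 2.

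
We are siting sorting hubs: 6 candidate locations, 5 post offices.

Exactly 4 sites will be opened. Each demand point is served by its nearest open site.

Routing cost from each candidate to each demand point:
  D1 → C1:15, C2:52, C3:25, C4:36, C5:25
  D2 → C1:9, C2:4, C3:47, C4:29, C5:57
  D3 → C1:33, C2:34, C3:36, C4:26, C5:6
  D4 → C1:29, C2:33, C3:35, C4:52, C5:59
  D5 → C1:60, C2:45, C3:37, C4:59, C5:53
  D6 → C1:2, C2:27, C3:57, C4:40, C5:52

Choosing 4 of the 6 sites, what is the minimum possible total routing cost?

Open {D1, D2, D3, D6}.
  C1→D6 2, C2→D2 4, C3→D1 25, C4→D3 26, C5→D3 6  ⇒ total 63.
Compare {D1, D2, D3, D4}: total 70.
Compare {D1, D2, D3, D5}: total 70.
No size-4 selection does better; minimum is 63.

63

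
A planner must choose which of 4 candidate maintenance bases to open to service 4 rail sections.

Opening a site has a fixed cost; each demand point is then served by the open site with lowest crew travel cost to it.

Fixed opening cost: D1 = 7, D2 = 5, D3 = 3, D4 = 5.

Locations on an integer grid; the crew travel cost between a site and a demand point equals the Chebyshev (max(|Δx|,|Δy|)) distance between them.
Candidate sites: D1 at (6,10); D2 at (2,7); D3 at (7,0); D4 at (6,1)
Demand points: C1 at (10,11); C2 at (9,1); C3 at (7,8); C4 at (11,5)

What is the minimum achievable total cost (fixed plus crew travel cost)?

23

Open {D1, D3}: assign each demand point to its cheapest open site.
  C1→D1 4, C2→D3 2, C3→D1 2, C4→D1 5
  crew travel cost 13, fixed 10 → total 23.
Compare {D1, D4}: crew travel cost 14 + fixed 12 = 26.
Compare {D1}: crew travel cost 20 + fixed 7 = 27.
Compare {D2, D3}: crew travel cost 20 + fixed 8 = 28.
All other subsets cost ≥ 26. Minimum total cost: 23.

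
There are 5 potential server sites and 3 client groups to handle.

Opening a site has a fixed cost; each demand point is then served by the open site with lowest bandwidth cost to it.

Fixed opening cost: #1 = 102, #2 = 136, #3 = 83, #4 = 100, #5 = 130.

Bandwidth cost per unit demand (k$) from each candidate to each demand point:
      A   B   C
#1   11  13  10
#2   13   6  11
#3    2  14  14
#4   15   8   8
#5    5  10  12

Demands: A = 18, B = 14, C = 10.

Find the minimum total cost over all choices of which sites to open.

411

Open {#3, #4}: assign each demand point to its cheapest open site.
  A→#3 18×2=36, B→#4 14×8=112, C→#4 10×8=80
  bandwidth cost 228, fixed 183 → total 411.
Compare {#2, #3}: bandwidth cost 230 + fixed 219 = 449.
Compare {#3}: bandwidth cost 372 + fixed 83 = 455.
Compare {#5}: bandwidth cost 350 + fixed 130 = 480.
All other subsets cost ≥ 449. Minimum total cost: 411.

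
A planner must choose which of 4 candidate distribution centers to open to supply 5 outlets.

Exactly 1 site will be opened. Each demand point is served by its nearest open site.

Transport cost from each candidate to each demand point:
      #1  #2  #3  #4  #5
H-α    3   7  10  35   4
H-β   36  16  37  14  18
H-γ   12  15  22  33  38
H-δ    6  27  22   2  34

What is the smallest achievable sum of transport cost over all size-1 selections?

Open {H-α}.
  #1→H-α 3, #2→H-α 7, #3→H-α 10, #4→H-α 35, #5→H-α 4  ⇒ total 59.
Compare {H-δ}: total 91.
Compare {H-γ}: total 120.
No size-1 selection does better; minimum is 59.

59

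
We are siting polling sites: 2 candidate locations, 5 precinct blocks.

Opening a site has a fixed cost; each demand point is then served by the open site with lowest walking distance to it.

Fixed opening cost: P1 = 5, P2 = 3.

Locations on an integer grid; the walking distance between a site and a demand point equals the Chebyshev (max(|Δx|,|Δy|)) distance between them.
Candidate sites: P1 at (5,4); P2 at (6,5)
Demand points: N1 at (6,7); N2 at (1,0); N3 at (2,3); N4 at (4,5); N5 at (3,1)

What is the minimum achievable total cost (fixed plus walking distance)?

19

Open {P1}: assign each demand point to its cheapest open site.
  N1→P1 3, N2→P1 4, N3→P1 3, N4→P1 1, N5→P1 3
  walking distance 14, fixed 5 → total 19.
Compare {P2}: walking distance 17 + fixed 3 = 20.
Compare {P1, P2}: walking distance 13 + fixed 8 = 21.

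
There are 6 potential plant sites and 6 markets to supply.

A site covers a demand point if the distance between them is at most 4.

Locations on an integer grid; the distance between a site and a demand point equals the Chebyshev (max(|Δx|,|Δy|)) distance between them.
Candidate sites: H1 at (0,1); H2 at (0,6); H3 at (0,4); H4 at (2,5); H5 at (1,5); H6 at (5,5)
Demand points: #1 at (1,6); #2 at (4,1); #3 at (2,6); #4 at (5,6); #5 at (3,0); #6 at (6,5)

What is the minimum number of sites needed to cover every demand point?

Coverage sets (demand points within 4 of each site):
  H1: {#2, #5}
  H2: {#1, #3}
  H3: {#1, #2, #3, #5}
  H4: {#1, #2, #3, #4, #6}
  H5: {#1, #2, #3, #4}
  H6: {#1, #2, #3, #4, #6}
No single site covers all 6 demand points.
But {H1, H4} covers everything, so the minimum is 2.

2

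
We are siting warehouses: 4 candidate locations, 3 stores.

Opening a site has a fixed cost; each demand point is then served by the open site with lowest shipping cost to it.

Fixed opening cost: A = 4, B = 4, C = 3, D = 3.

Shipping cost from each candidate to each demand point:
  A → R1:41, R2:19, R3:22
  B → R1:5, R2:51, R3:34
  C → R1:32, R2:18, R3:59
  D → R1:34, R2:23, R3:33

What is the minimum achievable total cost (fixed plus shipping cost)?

Open {A, B}: assign each demand point to its cheapest open site.
  R1→B 5, R2→A 19, R3→A 22
  shipping cost 46, fixed 8 → total 54.
Compare {A, B, C}: shipping cost 45 + fixed 11 = 56.
Compare {A, B, D}: shipping cost 46 + fixed 11 = 57.
Compare {A, B, C, D}: shipping cost 45 + fixed 14 = 59.
All other subsets cost ≥ 56. Minimum total cost: 54.

54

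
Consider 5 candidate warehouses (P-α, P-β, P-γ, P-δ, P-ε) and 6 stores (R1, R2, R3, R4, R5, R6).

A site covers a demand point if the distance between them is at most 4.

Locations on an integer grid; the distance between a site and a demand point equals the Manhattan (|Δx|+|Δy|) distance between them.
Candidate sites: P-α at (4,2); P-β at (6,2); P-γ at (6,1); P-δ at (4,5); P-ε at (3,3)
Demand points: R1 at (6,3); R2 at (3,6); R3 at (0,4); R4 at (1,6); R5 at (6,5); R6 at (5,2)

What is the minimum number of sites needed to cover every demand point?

Coverage sets (demand points within 4 of each site):
  P-α: {R1, R6}
  P-β: {R1, R5, R6}
  P-γ: {R1, R5, R6}
  P-δ: {R1, R2, R4, R5, R6}
  P-ε: {R1, R2, R3, R6}
No single site covers all 6 demand points.
But {P-δ, P-ε} covers everything, so the minimum is 2.

2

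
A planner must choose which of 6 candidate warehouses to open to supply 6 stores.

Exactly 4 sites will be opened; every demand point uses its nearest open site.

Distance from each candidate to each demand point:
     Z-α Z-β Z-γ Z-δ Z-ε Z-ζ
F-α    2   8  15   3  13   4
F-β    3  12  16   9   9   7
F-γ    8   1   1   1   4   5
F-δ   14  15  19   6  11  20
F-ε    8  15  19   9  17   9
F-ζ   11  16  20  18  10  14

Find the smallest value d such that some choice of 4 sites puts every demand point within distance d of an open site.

4

Open {F-α, F-β, F-γ, F-δ}.
  Farthest demand point is Z-ε at distance 4 (to F-γ); all others are ≤ 4.
With {F-α, F-β, F-γ, F-ε} the worst case is 4.
With {F-α, F-β, F-γ, F-ζ} the worst case is 4.
No size-4 selection achieves below 4.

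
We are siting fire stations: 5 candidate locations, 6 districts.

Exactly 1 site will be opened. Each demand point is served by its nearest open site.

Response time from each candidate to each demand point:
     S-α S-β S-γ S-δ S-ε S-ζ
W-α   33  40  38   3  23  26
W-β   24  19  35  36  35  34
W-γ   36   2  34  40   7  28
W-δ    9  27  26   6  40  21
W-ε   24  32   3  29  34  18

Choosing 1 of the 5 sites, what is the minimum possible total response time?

129

Open {W-δ}.
  S-α→W-δ 9, S-β→W-δ 27, S-γ→W-δ 26, S-δ→W-δ 6, S-ε→W-δ 40, S-ζ→W-δ 21  ⇒ total 129.
Compare {W-ε}: total 140.
Compare {W-γ}: total 147.
No size-1 selection does better; minimum is 129.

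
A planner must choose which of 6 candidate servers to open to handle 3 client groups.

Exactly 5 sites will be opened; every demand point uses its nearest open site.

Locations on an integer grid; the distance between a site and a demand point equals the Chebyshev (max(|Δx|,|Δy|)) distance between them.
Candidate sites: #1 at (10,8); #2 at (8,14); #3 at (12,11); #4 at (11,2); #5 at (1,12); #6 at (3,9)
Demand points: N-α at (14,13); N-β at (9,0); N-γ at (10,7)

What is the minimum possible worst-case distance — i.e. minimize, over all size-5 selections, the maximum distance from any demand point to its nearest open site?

Open {#1, #2, #3, #4, #5}.
  Farthest demand point is N-α at distance 2 (to #3); all others are ≤ 2.
With {#1, #2, #3, #4, #6} the worst case is 2.
With {#1, #3, #4, #5, #6} the worst case is 2.
No size-5 selection achieves below 2.

2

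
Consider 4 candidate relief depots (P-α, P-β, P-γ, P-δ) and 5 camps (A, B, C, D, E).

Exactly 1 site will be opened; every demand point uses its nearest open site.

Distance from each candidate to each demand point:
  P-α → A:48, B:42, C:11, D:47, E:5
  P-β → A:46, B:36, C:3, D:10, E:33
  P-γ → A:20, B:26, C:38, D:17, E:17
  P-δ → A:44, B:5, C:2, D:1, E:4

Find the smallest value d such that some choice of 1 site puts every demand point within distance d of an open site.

38

Open {P-γ}.
  Farthest demand point is C at distance 38 (to P-γ); all others are ≤ 38.
With {P-δ} the worst case is 44.
With {P-β} the worst case is 46.
No size-1 selection achieves below 38.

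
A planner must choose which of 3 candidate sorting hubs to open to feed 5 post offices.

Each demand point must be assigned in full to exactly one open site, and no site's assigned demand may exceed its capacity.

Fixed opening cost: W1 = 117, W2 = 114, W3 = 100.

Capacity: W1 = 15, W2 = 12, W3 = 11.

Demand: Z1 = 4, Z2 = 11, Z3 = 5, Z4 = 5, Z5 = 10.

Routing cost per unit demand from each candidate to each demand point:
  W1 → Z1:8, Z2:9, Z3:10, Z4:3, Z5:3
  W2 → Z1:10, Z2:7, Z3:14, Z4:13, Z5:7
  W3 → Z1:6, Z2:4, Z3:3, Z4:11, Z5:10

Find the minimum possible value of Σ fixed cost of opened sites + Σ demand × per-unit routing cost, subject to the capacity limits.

Open {W1, W2, W3}; cheapest assignment that respects the capacities:
  W1 (cap 15, load 15): Z4, Z5 — cost 5×3 + 10×3 = 45
  W2 (cap 12, load 11): Z2 — cost 11×7 = 77
  W3 (cap 11, load 9): Z1, Z3 — cost 4×6 + 5×3 = 39
  Shipping 161, fixed 331 → total 492.
  Any other capacity-feasible assignment to {W1, W2, W3} ships for at least 161.
Total demand is 35 and no other set of sites has combined capacity ≥ 35, so {W1, W2, W3} is the only feasible choice of open sites. Minimum: 492.

492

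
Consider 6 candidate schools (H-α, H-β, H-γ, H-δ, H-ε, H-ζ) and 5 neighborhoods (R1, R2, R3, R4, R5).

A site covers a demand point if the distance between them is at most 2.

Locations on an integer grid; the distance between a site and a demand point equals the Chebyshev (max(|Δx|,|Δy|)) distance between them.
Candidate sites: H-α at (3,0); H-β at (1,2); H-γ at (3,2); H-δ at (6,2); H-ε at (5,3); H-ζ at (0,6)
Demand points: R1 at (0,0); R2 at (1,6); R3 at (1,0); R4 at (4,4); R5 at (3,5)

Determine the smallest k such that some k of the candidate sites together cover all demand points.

Coverage sets (demand points within 2 of each site):
  H-α: {R3}
  H-β: {R1, R3}
  H-γ: {R3, R4}
  H-δ: {R4}
  H-ε: {R4, R5}
  H-ζ: {R2}
No 2 sites suffice: every size-2 union leaves at least one demand point uncovered.
But {H-β, H-ε, H-ζ} covers everything, so the minimum is 3.

3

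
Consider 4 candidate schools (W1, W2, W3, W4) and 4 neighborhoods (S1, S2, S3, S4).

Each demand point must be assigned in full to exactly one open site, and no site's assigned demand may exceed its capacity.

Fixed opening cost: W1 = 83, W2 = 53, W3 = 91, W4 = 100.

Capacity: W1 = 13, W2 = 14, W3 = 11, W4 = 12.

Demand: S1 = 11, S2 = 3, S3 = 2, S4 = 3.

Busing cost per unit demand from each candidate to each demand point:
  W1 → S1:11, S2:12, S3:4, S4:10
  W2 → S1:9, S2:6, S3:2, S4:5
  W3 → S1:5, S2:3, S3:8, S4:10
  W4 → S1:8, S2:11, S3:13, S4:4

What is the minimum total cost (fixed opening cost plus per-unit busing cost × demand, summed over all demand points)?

Open {W2, W3}; cheapest assignment that respects the capacities:
  W2 (cap 14, load 8): S2, S3, S4 — cost 3×6 + 2×2 + 3×5 = 37
  W3 (cap 11, load 11): S1 — cost 11×5 = 55
  Shipping 92, fixed 144 → total 236.
  Any other capacity-feasible assignment to {W2, W3} ships for at least 92.
Compare {W2, W4}: its best feasible assignment gives total 278.
Compare {W1, W2}: its best feasible assignment gives total 291.
Every other set of open sites that can feasibly serve all demand totals ≥ 278 even under its best assignment. Minimum: 236.

236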